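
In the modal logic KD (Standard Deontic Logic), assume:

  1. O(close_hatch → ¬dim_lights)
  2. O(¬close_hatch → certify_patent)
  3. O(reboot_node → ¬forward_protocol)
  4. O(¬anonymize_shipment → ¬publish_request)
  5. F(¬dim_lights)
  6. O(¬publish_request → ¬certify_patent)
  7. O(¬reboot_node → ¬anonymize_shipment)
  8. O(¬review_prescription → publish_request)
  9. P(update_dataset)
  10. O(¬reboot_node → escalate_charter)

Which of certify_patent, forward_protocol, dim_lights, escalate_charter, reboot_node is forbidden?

forward_protocol

Premise 5, F(¬dim_lights), is equivalent to O(dim_lights).
Premise 1 is O(close_hatch → ¬dim_lights); contrapositively O(dim_lights → ¬close_hatch). Since O(dim_lights) holds, K gives O(¬close_hatch).
Premise 2 is O(¬close_hatch → certify_patent); since O(¬close_hatch), deontic closure gives O(certify_patent).
Premise 6 is O(¬publish_request → ¬certify_patent); contrapositively O(certify_patent → publish_request). Since O(certify_patent) holds, K gives O(publish_request).
Premise 4, O(¬anonymize_shipment → ¬publish_request), contraposes to O(publish_request → anonymize_shipment); with O(publish_request) we get O(anonymize_shipment).
Premise 7, O(¬reboot_node → ¬anonymize_shipment), contraposes to O(anonymize_shipment → reboot_node); with O(anonymize_shipment) we get O(reboot_node).
Premise 3 is O(reboot_node → ¬forward_protocol); since O(reboot_node), deontic closure gives O(¬forward_protocol).
So O(¬forward_protocol) holds, i.e. forward_protocol is forbidden. None of the other listed options is forbidden under the premises.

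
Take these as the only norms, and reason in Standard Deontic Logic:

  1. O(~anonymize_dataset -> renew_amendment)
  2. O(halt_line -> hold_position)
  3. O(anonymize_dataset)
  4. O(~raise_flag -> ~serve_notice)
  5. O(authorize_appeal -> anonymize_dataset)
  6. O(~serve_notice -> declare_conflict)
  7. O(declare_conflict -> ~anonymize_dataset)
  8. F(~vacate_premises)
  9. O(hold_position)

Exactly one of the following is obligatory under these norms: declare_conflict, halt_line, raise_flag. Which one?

Premise 3 states O(anonymize_dataset) outright.
The contrapositive of premise 7 (O(declare_conflict -> ~anonymize_dataset)) is O(anonymize_dataset -> ~declare_conflict), and O(anonymize_dataset) is already established, so O(~declare_conflict).
Premise 6, O(~serve_notice -> declare_conflict), contraposes to O(~declare_conflict -> serve_notice); with O(~declare_conflict) we get O(serve_notice).
The contrapositive of premise 4 (O(~raise_flag -> ~serve_notice)) is O(serve_notice -> raise_flag), and O(serve_notice) is already established, so O(raise_flag).
So O(raise_flag) holds — raise_flag is obligatory. None of the other listed options is made obligatory by any chain of premises.

raise_flag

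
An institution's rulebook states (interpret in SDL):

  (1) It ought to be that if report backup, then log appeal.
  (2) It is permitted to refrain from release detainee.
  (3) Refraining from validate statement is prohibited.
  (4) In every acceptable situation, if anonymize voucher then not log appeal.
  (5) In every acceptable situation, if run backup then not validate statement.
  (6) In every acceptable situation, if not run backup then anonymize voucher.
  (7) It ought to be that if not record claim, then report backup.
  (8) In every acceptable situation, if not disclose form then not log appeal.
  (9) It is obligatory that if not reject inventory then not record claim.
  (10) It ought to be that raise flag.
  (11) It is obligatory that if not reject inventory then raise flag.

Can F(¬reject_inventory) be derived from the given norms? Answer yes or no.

Premise 3 is F(¬validate_statement), i.e. O(validate_statement).
The contrapositive of premise 5 (O(run_backup → ¬validate_statement)) is O(validate_statement → ¬run_backup), and O(validate_statement) is already established, so O(¬run_backup).
From O(¬run_backup) and premise 6, O(¬run_backup → anonymize_voucher), we obtain O(anonymize_voucher).
With premise 4, O(anonymize_voucher → ¬log_appeal), the K-axiom yields O(¬log_appeal).
Premise 1 is O(report_backup → log_appeal); contrapositively O(¬log_appeal → ¬report_backup). Since O(¬log_appeal) holds, K gives O(¬report_backup).
Premise 7 is O(¬record_claim → report_backup); contrapositively O(¬report_backup → record_claim). Since O(¬report_backup) holds, K gives O(record_claim).
Premise 9 is O(¬reject_inventory → ¬record_claim); contrapositively O(record_claim → reject_inventory). Since O(record_claim) holds, K gives O(reject_inventory).
Premises 2, 8, 10, 11 do not contribute to this derivation.
So O(reject_inventory) holds, i.e. F(¬reject_inventory). The claim follows.

Yes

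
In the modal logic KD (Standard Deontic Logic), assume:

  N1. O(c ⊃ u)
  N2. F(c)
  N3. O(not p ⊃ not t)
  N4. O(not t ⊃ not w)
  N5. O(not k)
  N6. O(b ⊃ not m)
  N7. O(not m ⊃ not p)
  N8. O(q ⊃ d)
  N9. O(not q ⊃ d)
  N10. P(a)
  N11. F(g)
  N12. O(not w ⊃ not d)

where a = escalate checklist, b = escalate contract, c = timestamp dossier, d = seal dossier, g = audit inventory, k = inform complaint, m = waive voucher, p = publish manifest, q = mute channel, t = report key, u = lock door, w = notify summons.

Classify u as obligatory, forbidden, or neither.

Premise 1 is O(c ⊃ u), but O(c) is not derivable from the premises, so it does not yield O(u).
No premise or chain of K-axiom applications forces O(u), and none forces O(not u). So u is neither obligatory nor forbidden under these norms.

Neither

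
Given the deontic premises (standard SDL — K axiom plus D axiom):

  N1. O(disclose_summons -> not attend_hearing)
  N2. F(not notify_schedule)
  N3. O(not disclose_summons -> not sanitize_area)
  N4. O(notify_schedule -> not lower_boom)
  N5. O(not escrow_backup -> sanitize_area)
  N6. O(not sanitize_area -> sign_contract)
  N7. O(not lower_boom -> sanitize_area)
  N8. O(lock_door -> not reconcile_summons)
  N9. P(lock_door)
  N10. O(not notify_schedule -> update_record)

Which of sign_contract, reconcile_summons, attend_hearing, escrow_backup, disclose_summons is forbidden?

attend_hearing

Premise 2, F(not notify_schedule), is equivalent to O(notify_schedule).
Premise 4 is O(notify_schedule -> not lower_boom); since O(notify_schedule), deontic closure gives O(not lower_boom).
Premise 7 is O(not lower_boom -> sanitize_area); since O(not lower_boom), deontic closure gives O(sanitize_area).
The contrapositive of premise 3 (O(not disclose_summons -> not sanitize_area)) is O(sanitize_area -> disclose_summons), and O(sanitize_area) is already established, so O(disclose_summons).
From O(disclose_summons) and premise 1, O(disclose_summons -> not attend_hearing), we obtain O(not attend_hearing).
So O(not attend_hearing) holds, i.e. attend_hearing is forbidden. None of the other listed options is forbidden under the premises.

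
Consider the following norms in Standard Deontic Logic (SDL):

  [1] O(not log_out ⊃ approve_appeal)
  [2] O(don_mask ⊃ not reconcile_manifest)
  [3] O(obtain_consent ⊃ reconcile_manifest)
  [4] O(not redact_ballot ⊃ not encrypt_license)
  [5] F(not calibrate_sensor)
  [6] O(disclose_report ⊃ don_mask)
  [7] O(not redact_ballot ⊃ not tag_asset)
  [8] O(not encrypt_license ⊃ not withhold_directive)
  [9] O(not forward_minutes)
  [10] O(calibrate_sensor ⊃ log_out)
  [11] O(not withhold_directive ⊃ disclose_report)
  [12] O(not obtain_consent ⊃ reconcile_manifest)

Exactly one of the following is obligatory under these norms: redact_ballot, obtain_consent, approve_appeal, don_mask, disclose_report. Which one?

Premises 3 and 12 cover both cases: O(obtain_consent ⊃ reconcile_manifest) and O(not obtain_consent ⊃ reconcile_manifest). Since obtain_consent ∨ not obtain_consent is a tautology, O(reconcile_manifest) follows.
Premise 2, O(don_mask ⊃ not reconcile_manifest), contraposes to O(reconcile_manifest ⊃ not don_mask); with O(reconcile_manifest) we get O(not don_mask).
The contrapositive of premise 6 (O(disclose_report ⊃ don_mask)) is O(not don_mask ⊃ not disclose_report), and O(not don_mask) is already established, so O(not disclose_report).
Premise 11, O(not withhold_directive ⊃ disclose_report), contraposes to O(not disclose_report ⊃ withhold_directive); with O(not disclose_report) we get O(withhold_directive).
Premise 8 is O(not encrypt_license ⊃ not withhold_directive); contrapositively O(withhold_directive ⊃ encrypt_license). Since O(withhold_directive) holds, K gives O(encrypt_license).
The contrapositive of premise 4 (O(not redact_ballot ⊃ not encrypt_license)) is O(encrypt_license ⊃ redact_ballot), and O(encrypt_license) is already established, so O(redact_ballot).
So O(redact_ballot) holds — redact_ballot is obligatory. None of the other listed options is made obligatory by any chain of premises.

redact_ballot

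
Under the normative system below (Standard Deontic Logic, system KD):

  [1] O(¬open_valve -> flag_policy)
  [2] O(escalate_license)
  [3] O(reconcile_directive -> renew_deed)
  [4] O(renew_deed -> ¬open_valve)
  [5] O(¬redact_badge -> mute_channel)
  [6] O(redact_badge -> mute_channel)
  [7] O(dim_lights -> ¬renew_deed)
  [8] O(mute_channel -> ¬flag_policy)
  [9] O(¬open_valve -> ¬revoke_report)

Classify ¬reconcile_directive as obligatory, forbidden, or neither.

Obligatory

Premises 6 and 5 cover both cases: O(redact_badge -> mute_channel) and O(¬redact_badge -> mute_channel). Since redact_badge ∨ ¬redact_badge is a tautology, O(mute_channel) follows.
Applying K to premise 8 (O(mute_channel -> ¬flag_policy)) and O(mute_channel) yields O(¬flag_policy).
The contrapositive of premise 1 (O(¬open_valve -> flag_policy)) is O(¬flag_policy -> open_valve), and O(¬flag_policy) is already established, so O(open_valve).
Premise 4 is O(renew_deed -> ¬open_valve); contrapositively O(open_valve -> ¬renew_deed). Since O(open_valve) holds, K gives O(¬renew_deed).
Premise 3 is O(reconcile_directive -> renew_deed); contrapositively O(¬renew_deed -> ¬reconcile_directive). Since O(¬renew_deed) holds, K gives O(¬reconcile_directive).
Premises 2, 7, 9 do not contribute to this derivation.
Hence ¬reconcile_directive is obligatory.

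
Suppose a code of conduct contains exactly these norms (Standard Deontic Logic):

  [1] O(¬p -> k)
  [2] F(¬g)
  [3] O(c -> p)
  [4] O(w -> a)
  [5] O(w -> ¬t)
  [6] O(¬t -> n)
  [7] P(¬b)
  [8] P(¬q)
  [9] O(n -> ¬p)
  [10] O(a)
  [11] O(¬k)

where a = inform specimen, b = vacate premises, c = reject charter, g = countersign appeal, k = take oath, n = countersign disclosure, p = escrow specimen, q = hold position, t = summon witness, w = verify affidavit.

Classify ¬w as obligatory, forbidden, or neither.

From premise 11 we have O(¬k).
Premise 1, O(¬p -> k), contraposes to O(¬k -> p); with O(¬k) we get O(p).
Premise 9 is O(n -> ¬p); contrapositively O(p -> ¬n). Since O(p) holds, K gives O(¬n).
The contrapositive of premise 6 (O(¬t -> n)) is O(¬n -> t), and O(¬n) is already established, so O(t).
The contrapositive of premise 5 (O(w -> ¬t)) is O(t -> ¬w), and O(t) is already established, so O(¬w).
Premises 2, 3, 4, 7, 8, 10 do not contribute to this derivation.
Hence ¬w is obligatory.

Obligatory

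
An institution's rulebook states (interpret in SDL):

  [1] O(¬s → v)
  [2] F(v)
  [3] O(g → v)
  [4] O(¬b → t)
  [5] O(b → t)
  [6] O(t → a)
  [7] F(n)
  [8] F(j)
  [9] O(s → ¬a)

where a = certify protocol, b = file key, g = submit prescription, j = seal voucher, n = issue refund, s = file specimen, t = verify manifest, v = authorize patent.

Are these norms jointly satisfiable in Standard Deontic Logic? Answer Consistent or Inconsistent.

Inconsistent

Premises 5 and 4 cover both cases: O(b → t) and O(¬b → t). Since b ∨ ¬b is a tautology, O(t) follows.
With premise 6, O(t → a), the K-axiom yields O(a).
The contrapositive of premise 9 (O(s → ¬a)) is O(a → ¬s), and O(a) is already established, so O(¬s).
With premise 1, O(¬s → v), the K-axiom yields O(v).
But premise 2, F(v), means O(¬v).
We now have both O(v) and O(¬v) — v is simultaneously obligatory and forbidden, violating the D-axiom.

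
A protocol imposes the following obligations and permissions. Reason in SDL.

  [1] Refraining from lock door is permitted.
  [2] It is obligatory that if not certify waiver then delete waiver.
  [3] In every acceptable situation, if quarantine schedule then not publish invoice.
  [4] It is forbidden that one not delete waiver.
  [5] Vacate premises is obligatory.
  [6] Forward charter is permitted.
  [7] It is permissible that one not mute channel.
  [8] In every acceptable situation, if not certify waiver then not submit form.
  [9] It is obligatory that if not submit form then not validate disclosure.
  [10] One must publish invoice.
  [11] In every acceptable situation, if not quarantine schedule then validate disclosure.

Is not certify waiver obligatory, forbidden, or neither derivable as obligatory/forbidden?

Forbidden

From premise 10 we have O(publish_invoice).
The contrapositive of premise 3 (O(quarantine_schedule → ¬publish_invoice)) is O(publish_invoice → ¬quarantine_schedule), and O(publish_invoice) is already established, so O(¬quarantine_schedule).
With premise 11, O(¬quarantine_schedule → validate_disclosure), the K-axiom yields O(validate_disclosure).
The contrapositive of premise 9 (O(¬submit_form → ¬validate_disclosure)) is O(validate_disclosure → submit_form), and O(validate_disclosure) is already established, so O(submit_form).
Premise 8 is O(¬certify_waiver → ¬submit_form); contrapositively O(submit_form → certify_waiver). Since O(submit_form) holds, K gives O(certify_waiver).
Premises 1, 2, 4, 5, 6, 7 do not contribute to this derivation.
Thus O(certify_waiver), which is F(¬certify_waiver): ¬certify_waiver is forbidden.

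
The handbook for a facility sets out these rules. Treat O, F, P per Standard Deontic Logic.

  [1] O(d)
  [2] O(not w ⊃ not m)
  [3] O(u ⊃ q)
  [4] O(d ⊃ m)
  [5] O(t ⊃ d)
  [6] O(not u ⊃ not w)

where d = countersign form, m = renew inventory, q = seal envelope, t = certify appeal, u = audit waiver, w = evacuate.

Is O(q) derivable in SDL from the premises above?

Premise 1 states O(d) outright.
Premise 4 is O(d ⊃ m); since O(d), deontic closure gives O(m).
Premise 2 is O(not w ⊃ not m); contrapositively O(m ⊃ w). Since O(m) holds, K gives O(w).
The contrapositive of premise 6 (O(not u ⊃ not w)) is O(w ⊃ u), and O(w) is already established, so O(u).
Premise 3 is O(u ⊃ q); since O(u), deontic closure gives O(q).
Premise 5 does not contribute to this derivation.
So O(q) follows.

Yes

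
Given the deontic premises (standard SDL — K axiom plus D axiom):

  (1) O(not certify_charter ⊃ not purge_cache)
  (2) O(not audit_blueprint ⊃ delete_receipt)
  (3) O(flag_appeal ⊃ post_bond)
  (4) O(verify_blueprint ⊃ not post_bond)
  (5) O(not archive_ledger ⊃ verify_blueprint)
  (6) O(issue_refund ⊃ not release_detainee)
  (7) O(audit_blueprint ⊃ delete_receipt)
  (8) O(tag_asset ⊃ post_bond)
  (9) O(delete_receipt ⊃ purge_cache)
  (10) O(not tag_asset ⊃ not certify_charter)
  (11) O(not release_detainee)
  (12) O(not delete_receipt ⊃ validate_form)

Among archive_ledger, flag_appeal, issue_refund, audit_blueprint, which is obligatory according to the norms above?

By case analysis on not audit_blueprint: premise 2 gives O(not audit_blueprint ⊃ delete_receipt) and premise 7 gives O(audit_blueprint ⊃ delete_receipt), so O(delete_receipt) either way.
From O(delete_receipt) and premise 9, O(delete_receipt ⊃ purge_cache), we obtain O(purge_cache).
The contrapositive of premise 1 (O(not certify_charter ⊃ not purge_cache)) is O(purge_cache ⊃ certify_charter), and O(purge_cache) is already established, so O(certify_charter).
Premise 10 is O(not tag_asset ⊃ not certify_charter); contrapositively O(certify_charter ⊃ tag_asset). Since O(certify_charter) holds, K gives O(tag_asset).
Applying K to premise 8 (O(tag_asset ⊃ post_bond)) and O(tag_asset) yields O(post_bond).
Premise 4, O(verify_blueprint ⊃ not post_bond), contraposes to O(post_bond ⊃ not verify_blueprint); with O(post_bond) we get O(not verify_blueprint).
Premise 5 is O(not archive_ledger ⊃ verify_blueprint); contrapositively O(not verify_blueprint ⊃ archive_ledger). Since O(not verify_blueprint) holds, K gives O(archive_ledger).
So O(archive_ledger) holds — archive_ledger is obligatory. None of the other listed options is made obligatory by any chain of premises.

archive_ledger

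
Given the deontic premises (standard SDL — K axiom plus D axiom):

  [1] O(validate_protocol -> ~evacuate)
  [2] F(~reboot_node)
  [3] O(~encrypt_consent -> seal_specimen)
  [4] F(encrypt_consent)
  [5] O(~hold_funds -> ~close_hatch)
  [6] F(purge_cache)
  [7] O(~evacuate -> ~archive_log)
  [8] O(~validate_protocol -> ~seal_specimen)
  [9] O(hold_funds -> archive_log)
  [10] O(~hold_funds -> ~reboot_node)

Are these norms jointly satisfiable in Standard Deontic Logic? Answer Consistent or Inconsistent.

Inconsistent

Premise 2 is F(~reboot_node), i.e. O(reboot_node).
Premise 10, O(~hold_funds -> ~reboot_node), contraposes to O(reboot_node -> hold_funds); with O(reboot_node) we get O(hold_funds).
From O(hold_funds) and premise 9, O(hold_funds -> archive_log), we obtain O(archive_log).
The contrapositive of premise 7 (O(~evacuate -> ~archive_log)) is O(archive_log -> evacuate), and O(archive_log) is already established, so O(evacuate).
The contrapositive of premise 1 (O(validate_protocol -> ~evacuate)) is O(evacuate -> ~validate_protocol), and O(evacuate) is already established, so O(~validate_protocol).
Premise 8 is O(~validate_protocol -> ~seal_specimen); since O(~validate_protocol), deontic closure gives O(~seal_specimen).
The contrapositive of premise 3 (O(~encrypt_consent -> seal_specimen)) is O(~seal_specimen -> encrypt_consent), and O(~seal_specimen) is already established, so O(encrypt_consent).
Yet premise 4 is F(encrypt_consent), i.e. O(~encrypt_consent).
We now have both O(encrypt_consent) and O(~encrypt_consent) — encrypt_consent is simultaneously obligatory and forbidden, violating the D-axiom.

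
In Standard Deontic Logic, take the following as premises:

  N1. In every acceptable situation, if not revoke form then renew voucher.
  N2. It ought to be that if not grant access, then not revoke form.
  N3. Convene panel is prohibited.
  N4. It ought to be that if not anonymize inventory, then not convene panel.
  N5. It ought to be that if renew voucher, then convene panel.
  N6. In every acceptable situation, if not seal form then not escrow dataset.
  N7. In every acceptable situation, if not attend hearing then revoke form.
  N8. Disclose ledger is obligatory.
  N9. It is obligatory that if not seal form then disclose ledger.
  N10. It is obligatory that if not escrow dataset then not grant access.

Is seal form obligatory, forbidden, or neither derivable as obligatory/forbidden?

Premise 3, F(convene_panel), is equivalent to O(¬convene_panel).
Premise 5 is O(renew_voucher → convene_panel); contrapositively O(¬convene_panel → ¬renew_voucher). Since O(¬convene_panel) holds, K gives O(¬renew_voucher).
The contrapositive of premise 1 (O(¬revoke_form → renew_voucher)) is O(¬renew_voucher → revoke_form), and O(¬renew_voucher) is already established, so O(revoke_form).
The contrapositive of premise 2 (O(¬grant_access → ¬revoke_form)) is O(revoke_form → grant_access), and O(revoke_form) is already established, so O(grant_access).
Premise 10 is O(¬escrow_dataset → ¬grant_access); contrapositively O(grant_access → escrow_dataset). Since O(grant_access) holds, K gives O(escrow_dataset).
Premise 6 is O(¬seal_form → ¬escrow_dataset); contrapositively O(escrow_dataset → seal_form). Since O(escrow_dataset) holds, K gives O(seal_form).
Premises 4, 7, 8, 9 do not contribute to this derivation.
Hence seal_form is obligatory.

Obligatory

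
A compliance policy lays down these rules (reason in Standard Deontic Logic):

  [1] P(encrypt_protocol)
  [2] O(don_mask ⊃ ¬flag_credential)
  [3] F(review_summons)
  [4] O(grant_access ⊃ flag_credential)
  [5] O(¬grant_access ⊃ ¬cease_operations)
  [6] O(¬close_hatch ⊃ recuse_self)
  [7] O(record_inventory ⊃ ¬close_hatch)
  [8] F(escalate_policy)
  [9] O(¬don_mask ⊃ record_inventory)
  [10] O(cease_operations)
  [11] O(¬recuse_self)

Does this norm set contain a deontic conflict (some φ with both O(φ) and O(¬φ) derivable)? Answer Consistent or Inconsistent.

Inconsistent

From premise 11 we have O(¬recuse_self).
Premise 6, O(¬close_hatch ⊃ recuse_self), contraposes to O(¬recuse_self ⊃ close_hatch); with O(¬recuse_self) we get O(close_hatch).
Premise 7, O(record_inventory ⊃ ¬close_hatch), contraposes to O(close_hatch ⊃ ¬record_inventory); with O(close_hatch) we get O(¬record_inventory).
Premise 9 is O(¬don_mask ⊃ record_inventory); contrapositively O(¬record_inventory ⊃ don_mask). Since O(¬record_inventory) holds, K gives O(don_mask).
From O(don_mask) and premise 2, O(don_mask ⊃ ¬flag_credential), we obtain O(¬flag_credential).
Premise 4, O(grant_access ⊃ flag_credential), contraposes to O(¬flag_credential ⊃ ¬grant_access); with O(¬flag_credential) we get O(¬grant_access).
From O(¬grant_access) and premise 5, O(¬grant_access ⊃ ¬cease_operations), we obtain O(¬cease_operations).
Yet premise 10 states O(cease_operations).
We now have both O(¬cease_operations) and O(cease_operations) — cease_operations is simultaneously obligatory and forbidden, violating the D-axiom.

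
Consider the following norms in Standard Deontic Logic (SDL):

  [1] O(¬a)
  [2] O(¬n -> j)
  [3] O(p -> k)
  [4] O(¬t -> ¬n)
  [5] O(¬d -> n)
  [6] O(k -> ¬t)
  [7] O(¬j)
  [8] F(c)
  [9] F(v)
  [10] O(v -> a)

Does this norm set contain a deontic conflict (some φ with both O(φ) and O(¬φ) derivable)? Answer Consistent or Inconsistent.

Consistent

Premise 10 is O(v -> a), but O(v) is not derivable from the premises, so it does not yield O(a).
So O(a) is not derivable, and the apparent clash with O(¬a) does not arise.
A world satisfying every obligation exists (e.g. a=false, c=false, d=false, j=false, k=false, n=true, p=false, t=true, v=false); no atom is both obligatory and forbidden, so the set is consistent.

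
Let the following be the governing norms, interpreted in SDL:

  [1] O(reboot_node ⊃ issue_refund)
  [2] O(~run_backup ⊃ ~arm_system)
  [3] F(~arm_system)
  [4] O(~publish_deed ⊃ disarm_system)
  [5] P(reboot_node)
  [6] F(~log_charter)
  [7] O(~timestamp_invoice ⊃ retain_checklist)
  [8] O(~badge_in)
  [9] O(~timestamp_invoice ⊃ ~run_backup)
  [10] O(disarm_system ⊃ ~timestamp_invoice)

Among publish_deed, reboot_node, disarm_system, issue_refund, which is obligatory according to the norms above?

F(~arm_system) at premise 3 means O(arm_system).
Premise 2 is O(~run_backup ⊃ ~arm_system); contrapositively O(arm_system ⊃ run_backup). Since O(arm_system) holds, K gives O(run_backup).
The contrapositive of premise 9 (O(~timestamp_invoice ⊃ ~run_backup)) is O(run_backup ⊃ timestamp_invoice), and O(run_backup) is already established, so O(timestamp_invoice).
Premise 10, O(disarm_system ⊃ ~timestamp_invoice), contraposes to O(timestamp_invoice ⊃ ~disarm_system); with O(timestamp_invoice) we get O(~disarm_system).
Premise 4, O(~publish_deed ⊃ disarm_system), contraposes to O(~disarm_system ⊃ publish_deed); with O(~disarm_system) we get O(publish_deed).
So O(publish_deed) holds — publish_deed is obligatory. None of the other listed options is made obligatory by any chain of premises.

publish_deed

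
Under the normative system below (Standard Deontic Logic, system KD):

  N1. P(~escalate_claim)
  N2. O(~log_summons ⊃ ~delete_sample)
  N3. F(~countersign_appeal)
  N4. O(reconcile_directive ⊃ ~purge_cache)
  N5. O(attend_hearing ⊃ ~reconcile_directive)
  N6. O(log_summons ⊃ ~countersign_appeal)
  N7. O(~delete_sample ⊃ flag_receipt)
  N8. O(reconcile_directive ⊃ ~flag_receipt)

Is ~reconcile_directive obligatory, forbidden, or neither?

Obligatory

Premise 3, F(~countersign_appeal), is equivalent to O(countersign_appeal).
Premise 6 is O(log_summons ⊃ ~countersign_appeal); contrapositively O(countersign_appeal ⊃ ~log_summons). Since O(countersign_appeal) holds, K gives O(~log_summons).
Applying K to premise 2 (O(~log_summons ⊃ ~delete_sample)) and O(~log_summons) yields O(~delete_sample).
From O(~delete_sample) and premise 7, O(~delete_sample ⊃ flag_receipt), we obtain O(flag_receipt).
The contrapositive of premise 8 (O(reconcile_directive ⊃ ~flag_receipt)) is O(flag_receipt ⊃ ~reconcile_directive), and O(flag_receipt) is already established, so O(~reconcile_directive).
Premises 1, 4, 5 do not contribute to this derivation.
Hence ~reconcile_directive is obligatory.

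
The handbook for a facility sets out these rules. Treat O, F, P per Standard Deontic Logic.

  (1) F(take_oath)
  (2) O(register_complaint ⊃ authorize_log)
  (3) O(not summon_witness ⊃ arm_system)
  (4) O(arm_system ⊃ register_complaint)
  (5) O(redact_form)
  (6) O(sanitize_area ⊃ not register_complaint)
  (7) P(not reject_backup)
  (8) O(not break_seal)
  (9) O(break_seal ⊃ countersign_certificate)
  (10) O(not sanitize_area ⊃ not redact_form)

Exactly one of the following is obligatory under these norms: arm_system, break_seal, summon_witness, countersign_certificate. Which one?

summon_witness

Premise 5 gives O(redact_form).
The contrapositive of premise 10 (O(not sanitize_area ⊃ not redact_form)) is O(redact_form ⊃ sanitize_area), and O(redact_form) is already established, so O(sanitize_area).
Premise 6 is O(sanitize_area ⊃ not register_complaint); since O(sanitize_area), deontic closure gives O(not register_complaint).
Premise 4, O(arm_system ⊃ register_complaint), contraposes to O(not register_complaint ⊃ not arm_system); with O(not register_complaint) we get O(not arm_system).
Premise 3 is O(not summon_witness ⊃ arm_system); contrapositively O(not arm_system ⊃ summon_witness). Since O(not arm_system) holds, K gives O(summon_witness).
So O(summon_witness) holds — summon_witness is obligatory. None of the other listed options is made obligatory by any chain of premises.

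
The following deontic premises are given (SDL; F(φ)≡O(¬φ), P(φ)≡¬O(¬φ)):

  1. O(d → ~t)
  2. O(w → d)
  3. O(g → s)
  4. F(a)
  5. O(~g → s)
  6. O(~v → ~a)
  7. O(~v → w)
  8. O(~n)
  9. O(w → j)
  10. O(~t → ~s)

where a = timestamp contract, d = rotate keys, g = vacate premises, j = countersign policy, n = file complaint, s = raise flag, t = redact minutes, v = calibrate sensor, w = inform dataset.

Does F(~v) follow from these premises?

Premises 3 and 5 are O(g → s) and O(~g → s); every ideal world satisfies g or ~g, so in either case s holds — hence O(s).
The contrapositive of premise 10 (O(~t → ~s)) is O(s → t), and O(s) is already established, so O(t).
Premise 1, O(d → ~t), contraposes to O(t → ~d); with O(t) we get O(~d).
Premise 2 is O(w → d); contrapositively O(~d → ~w). Since O(~d) holds, K gives O(~w).
The contrapositive of premise 7 (O(~v → w)) is O(~w → v), and O(~w) is already established, so O(v).
Premises 4, 6, 8, 9 do not contribute to this derivation.
So O(v) holds, i.e. F(~v). The claim follows.

Yes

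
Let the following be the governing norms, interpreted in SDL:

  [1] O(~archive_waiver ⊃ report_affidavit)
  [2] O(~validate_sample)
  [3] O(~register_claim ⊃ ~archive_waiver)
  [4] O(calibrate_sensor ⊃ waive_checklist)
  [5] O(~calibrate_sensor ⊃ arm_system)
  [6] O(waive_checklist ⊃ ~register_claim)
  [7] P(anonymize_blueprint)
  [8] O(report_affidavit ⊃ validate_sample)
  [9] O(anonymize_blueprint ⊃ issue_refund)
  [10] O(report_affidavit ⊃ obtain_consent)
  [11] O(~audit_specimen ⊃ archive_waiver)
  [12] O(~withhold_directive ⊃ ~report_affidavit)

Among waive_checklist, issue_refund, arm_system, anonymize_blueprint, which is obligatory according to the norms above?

arm_system

Premise 2 states O(~validate_sample) outright.
The contrapositive of premise 8 (O(report_affidavit ⊃ validate_sample)) is O(~validate_sample ⊃ ~report_affidavit), and O(~validate_sample) is already established, so O(~report_affidavit).
Premise 1, O(~archive_waiver ⊃ report_affidavit), contraposes to O(~report_affidavit ⊃ archive_waiver); with O(~report_affidavit) we get O(archive_waiver).
Premise 3, O(~register_claim ⊃ ~archive_waiver), contraposes to O(archive_waiver ⊃ register_claim); with O(archive_waiver) we get O(register_claim).
Premise 6, O(waive_checklist ⊃ ~register_claim), contraposes to O(register_claim ⊃ ~waive_checklist); with O(register_claim) we get O(~waive_checklist).
Premise 4, O(calibrate_sensor ⊃ waive_checklist), contraposes to O(~waive_checklist ⊃ ~calibrate_sensor); with O(~waive_checklist) we get O(~calibrate_sensor).
From O(~calibrate_sensor) and premise 5, O(~calibrate_sensor ⊃ arm_system), we obtain O(arm_system).
So O(arm_system) holds — arm_system is obligatory. None of the other listed options is made obligatory by any chain of premises.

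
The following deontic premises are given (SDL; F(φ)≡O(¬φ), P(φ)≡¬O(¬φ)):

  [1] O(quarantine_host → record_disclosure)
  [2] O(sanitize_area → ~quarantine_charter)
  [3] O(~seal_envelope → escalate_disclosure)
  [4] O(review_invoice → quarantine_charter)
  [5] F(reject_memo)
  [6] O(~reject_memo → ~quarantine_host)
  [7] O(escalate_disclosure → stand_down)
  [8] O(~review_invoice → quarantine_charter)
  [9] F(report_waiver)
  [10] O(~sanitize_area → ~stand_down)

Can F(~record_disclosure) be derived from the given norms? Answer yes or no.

No

Premise 1 is O(quarantine_host → record_disclosure), but O(quarantine_host) is not derivable from the premises, so it does not yield O(record_disclosure).
No other premise forces O(record_disclosure). An ideal world satisfying every premise can still have ~record_disclosure true, so F(~record_disclosure) is not derivable.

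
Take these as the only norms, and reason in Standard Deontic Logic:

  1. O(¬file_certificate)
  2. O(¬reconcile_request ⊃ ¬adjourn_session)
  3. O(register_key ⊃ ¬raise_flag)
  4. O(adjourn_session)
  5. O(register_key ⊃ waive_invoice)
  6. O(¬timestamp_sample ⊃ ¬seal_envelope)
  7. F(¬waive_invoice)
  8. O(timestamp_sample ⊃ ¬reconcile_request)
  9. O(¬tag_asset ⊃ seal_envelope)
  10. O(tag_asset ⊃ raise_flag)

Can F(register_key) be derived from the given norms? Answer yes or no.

Premise 4 gives O(adjourn_session).
Premise 2 is O(¬reconcile_request ⊃ ¬adjourn_session); contrapositively O(adjourn_session ⊃ reconcile_request). Since O(adjourn_session) holds, K gives O(reconcile_request).
Premise 8 is O(timestamp_sample ⊃ ¬reconcile_request); contrapositively O(reconcile_request ⊃ ¬timestamp_sample). Since O(reconcile_request) holds, K gives O(¬timestamp_sample).
Applying K to premise 6 (O(¬timestamp_sample ⊃ ¬seal_envelope)) and O(¬timestamp_sample) yields O(¬seal_envelope).
Premise 9 is O(¬tag_asset ⊃ seal_envelope); contrapositively O(¬seal_envelope ⊃ tag_asset). Since O(¬seal_envelope) holds, K gives O(tag_asset).
Premise 10 is O(tag_asset ⊃ raise_flag); since O(tag_asset), deontic closure gives O(raise_flag).
The contrapositive of premise 3 (O(register_key ⊃ ¬raise_flag)) is O(raise_flag ⊃ ¬register_key), and O(raise_flag) is already established, so O(¬register_key).
Premises 1, 5, 7 do not contribute to this derivation.
So O(¬register_key) holds, i.e. F(register_key). The claim follows.

Yes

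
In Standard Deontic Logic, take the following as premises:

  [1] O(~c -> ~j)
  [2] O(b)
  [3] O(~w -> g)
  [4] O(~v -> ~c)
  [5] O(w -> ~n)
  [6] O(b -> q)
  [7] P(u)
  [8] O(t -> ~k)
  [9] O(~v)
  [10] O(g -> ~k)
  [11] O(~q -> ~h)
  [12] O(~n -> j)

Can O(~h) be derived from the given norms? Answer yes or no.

No

Premise 11 is O(~q -> ~h), but O(~q) is not derivable from the premises, so it does not yield O(~h).
No other premise forces O(~h). An ideal world satisfying every premise can still have ~h false, so O(~h) is not derivable.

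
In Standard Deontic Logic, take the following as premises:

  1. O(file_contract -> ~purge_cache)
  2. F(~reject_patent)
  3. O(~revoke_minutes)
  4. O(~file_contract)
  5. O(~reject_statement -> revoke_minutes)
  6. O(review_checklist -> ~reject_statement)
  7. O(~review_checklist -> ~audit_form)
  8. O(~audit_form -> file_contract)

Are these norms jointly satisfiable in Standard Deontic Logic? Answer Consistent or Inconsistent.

Inconsistent

Premise 4 states O(~file_contract) outright.
The contrapositive of premise 8 (O(~audit_form -> file_contract)) is O(~file_contract -> audit_form), and O(~file_contract) is already established, so O(audit_form).
The contrapositive of premise 7 (O(~review_checklist -> ~audit_form)) is O(audit_form -> review_checklist), and O(audit_form) is already established, so O(review_checklist).
From O(review_checklist) and premise 6, O(review_checklist -> ~reject_statement), we obtain O(~reject_statement).
From O(~reject_statement) and premise 5, O(~reject_statement -> revoke_minutes), we obtain O(revoke_minutes).
But premise 3 directly asserts O(~revoke_minutes).
We now have both O(revoke_minutes) and O(~revoke_minutes) — revoke_minutes is simultaneously obligatory and forbidden, violating the D-axiom.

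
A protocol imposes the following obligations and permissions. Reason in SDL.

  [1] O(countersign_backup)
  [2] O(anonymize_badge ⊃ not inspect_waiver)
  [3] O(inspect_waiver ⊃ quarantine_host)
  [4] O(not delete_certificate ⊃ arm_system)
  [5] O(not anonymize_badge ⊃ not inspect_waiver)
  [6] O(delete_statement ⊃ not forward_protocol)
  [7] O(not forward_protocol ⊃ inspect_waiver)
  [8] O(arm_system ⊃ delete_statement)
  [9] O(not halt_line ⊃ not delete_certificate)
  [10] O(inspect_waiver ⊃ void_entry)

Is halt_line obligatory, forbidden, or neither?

By case analysis on anonymize_badge: premise 2 gives O(anonymize_badge ⊃ not inspect_waiver) and premise 5 gives O(not anonymize_badge ⊃ not inspect_waiver), so O(not inspect_waiver) either way.
The contrapositive of premise 7 (O(not forward_protocol ⊃ inspect_waiver)) is O(not inspect_waiver ⊃ forward_protocol), and O(not inspect_waiver) is already established, so O(forward_protocol).
The contrapositive of premise 6 (O(delete_statement ⊃ not forward_protocol)) is O(forward_protocol ⊃ not delete_statement), and O(forward_protocol) is already established, so O(not delete_statement).
The contrapositive of premise 8 (O(arm_system ⊃ delete_statement)) is O(not delete_statement ⊃ not arm_system), and O(not delete_statement) is already established, so O(not arm_system).
Premise 4 is O(not delete_certificate ⊃ arm_system); contrapositively O(not arm_system ⊃ delete_certificate). Since O(not arm_system) holds, K gives O(delete_certificate).
The contrapositive of premise 9 (O(not halt_line ⊃ not delete_certificate)) is O(delete_certificate ⊃ halt_line), and O(delete_certificate) is already established, so O(halt_line).
Premises 1, 3, 10 do not contribute to this derivation.
Hence halt_line is obligatory.

Obligatory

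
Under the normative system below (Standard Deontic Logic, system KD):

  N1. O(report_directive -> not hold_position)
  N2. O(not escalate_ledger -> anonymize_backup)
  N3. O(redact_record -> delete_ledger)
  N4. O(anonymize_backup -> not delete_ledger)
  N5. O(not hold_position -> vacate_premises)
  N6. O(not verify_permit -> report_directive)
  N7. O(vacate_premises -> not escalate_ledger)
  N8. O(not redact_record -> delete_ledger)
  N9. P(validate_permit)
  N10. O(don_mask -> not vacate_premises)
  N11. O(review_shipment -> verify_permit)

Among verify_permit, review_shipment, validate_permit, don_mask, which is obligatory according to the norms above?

Premises 3 and 8 are O(redact_record -> delete_ledger) and O(not redact_record -> delete_ledger); every ideal world satisfies redact_record or not redact_record, so in either case delete_ledger holds — hence O(delete_ledger).
Premise 4 is O(anonymize_backup -> not delete_ledger); contrapositively O(delete_ledger -> not anonymize_backup). Since O(delete_ledger) holds, K gives O(not anonymize_backup).
Premise 2 is O(not escalate_ledger -> anonymize_backup); contrapositively O(not anonymize_backup -> escalate_ledger). Since O(not anonymize_backup) holds, K gives O(escalate_ledger).
The contrapositive of premise 7 (O(vacate_premises -> not escalate_ledger)) is O(escalate_ledger -> not vacate_premises), and O(escalate_ledger) is already established, so O(not vacate_premises).
Premise 5 is O(not hold_position -> vacate_premises); contrapositively O(not vacate_premises -> hold_position). Since O(not vacate_premises) holds, K gives O(hold_position).
Premise 1 is O(report_directive -> not hold_position); contrapositively O(hold_position -> not report_directive). Since O(hold_position) holds, K gives O(not report_directive).
Premise 6, O(not verify_permit -> report_directive), contraposes to O(not report_directive -> verify_permit); with O(not report_directive) we get O(verify_permit).
So O(verify_permit) holds — verify_permit is obligatory. None of the other listed options is made obligatory by any chain of premises.

verify_permit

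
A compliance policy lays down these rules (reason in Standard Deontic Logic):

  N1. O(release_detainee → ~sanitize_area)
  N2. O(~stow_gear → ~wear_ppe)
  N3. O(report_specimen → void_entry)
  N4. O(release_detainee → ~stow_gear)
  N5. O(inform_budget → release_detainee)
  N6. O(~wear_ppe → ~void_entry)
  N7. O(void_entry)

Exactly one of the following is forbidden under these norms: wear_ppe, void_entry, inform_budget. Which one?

inform_budget

Premise 7 states O(void_entry) outright.
Premise 6 is O(~wear_ppe → ~void_entry); contrapositively O(void_entry → wear_ppe). Since O(void_entry) holds, K gives O(wear_ppe).
Premise 2 is O(~stow_gear → ~wear_ppe); contrapositively O(wear_ppe → stow_gear). Since O(wear_ppe) holds, K gives O(stow_gear).
The contrapositive of premise 4 (O(release_detainee → ~stow_gear)) is O(stow_gear → ~release_detainee), and O(stow_gear) is already established, so O(~release_detainee).
Premise 5, O(inform_budget → release_detainee), contraposes to O(~release_detainee → ~inform_budget); with O(~release_detainee) we get O(~inform_budget).
So O(~inform_budget) holds, i.e. inform_budget is forbidden. None of the other listed options is forbidden under the premises.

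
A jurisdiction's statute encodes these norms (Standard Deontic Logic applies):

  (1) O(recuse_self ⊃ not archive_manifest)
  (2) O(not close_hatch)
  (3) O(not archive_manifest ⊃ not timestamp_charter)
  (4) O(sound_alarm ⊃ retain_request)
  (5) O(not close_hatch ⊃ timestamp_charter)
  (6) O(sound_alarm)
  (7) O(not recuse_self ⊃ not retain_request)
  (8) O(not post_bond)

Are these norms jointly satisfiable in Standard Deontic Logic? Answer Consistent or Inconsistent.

Inconsistent

Premise 6 gives O(sound_alarm).
Premise 4 is O(sound_alarm ⊃ retain_request); since O(sound_alarm), deontic closure gives O(retain_request).
Premise 7, O(not recuse_self ⊃ not retain_request), contraposes to O(retain_request ⊃ recuse_self); with O(retain_request) we get O(recuse_self).
From O(recuse_self) and premise 1, O(recuse_self ⊃ not archive_manifest), we obtain O(not archive_manifest).
From O(not archive_manifest) and premise 3, O(not archive_manifest ⊃ not timestamp_charter), we obtain O(not timestamp_charter).
The contrapositive of premise 5 (O(not close_hatch ⊃ timestamp_charter)) is O(not timestamp_charter ⊃ close_hatch), and O(not timestamp_charter) is already established, so O(close_hatch).
Yet premise 2 states O(not close_hatch).
We now have both O(close_hatch) and O(not close_hatch) — close_hatch is simultaneously obligatory and forbidden, violating the D-axiom.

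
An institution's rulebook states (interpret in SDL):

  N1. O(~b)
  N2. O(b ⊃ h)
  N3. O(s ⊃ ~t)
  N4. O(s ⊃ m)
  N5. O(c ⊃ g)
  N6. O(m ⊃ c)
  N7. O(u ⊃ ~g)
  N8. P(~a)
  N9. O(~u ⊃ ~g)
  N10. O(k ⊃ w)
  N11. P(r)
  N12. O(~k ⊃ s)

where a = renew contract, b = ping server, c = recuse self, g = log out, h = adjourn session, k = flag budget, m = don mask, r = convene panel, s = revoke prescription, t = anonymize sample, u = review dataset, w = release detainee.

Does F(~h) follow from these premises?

Premise 2 is O(b ⊃ h), but O(b) is not derivable from the premises, so it does not yield O(h).
No other premise forces O(h). An ideal world satisfying every premise can still have ~h true, so F(~h) is not derivable.

No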